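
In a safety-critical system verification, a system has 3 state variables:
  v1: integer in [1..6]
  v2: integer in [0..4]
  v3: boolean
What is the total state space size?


State space = product of domain sizes of all variables.
Domain sizes:
  v1 (integer in [1..6]): 6
  v2 (integer in [0..4]): 5
  v3 (boolean): 2
Product = 6 * 5 * 2 = 60

60


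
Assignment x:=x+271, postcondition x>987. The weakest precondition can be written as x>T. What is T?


Formula: wp(x:=E, P) = P[E/x] (substitute E for x in postcondition)
Step 1: Postcondition: x>987
Step 2: Substitute x+271 for x: x+271>987
Step 3: Solve for x: x > 987-271 = 716

716


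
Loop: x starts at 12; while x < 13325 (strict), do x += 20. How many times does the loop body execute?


Step 1: x goes from 12 toward 13325 by 20; the body runs while x<13325, so iterations = ceil((bound-start)/step)
Step 2: Distance=13313
Step 3: ceil(13313/20)=666

666


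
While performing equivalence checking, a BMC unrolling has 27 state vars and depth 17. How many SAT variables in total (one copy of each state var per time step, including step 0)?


BMC unrolls to depth k, creating one copy of each state var for steps 0..k.
Step count = 17 + 1 = 18 (steps 0 through 17)
Vars per step = 27
Total = 27 * 18 = 486

486


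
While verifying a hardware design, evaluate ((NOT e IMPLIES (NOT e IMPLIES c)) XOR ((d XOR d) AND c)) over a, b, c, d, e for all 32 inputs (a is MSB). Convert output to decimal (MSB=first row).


Formula: ((NOT e IMPLIES (NOT e IMPLIES c)) XOR ((d XOR d) AND c)) over a, b, c, d, e (32 rows)
Evaluate each row (bits = a,b,c,d,e, MSB first):
  row 0 [00000]: ((NOT 0 IMPLIES (NOT 0 IMPLIES 0)) XOR ((0 XOR 0) AND 0)) -> 0
  row 1 [00001]: ((NOT 1 IMPLIES (NOT 1 IMPLIES 0)) XOR ((0 XOR 0) AND 0)) -> 1
  row 2 [00010]: ((NOT 0 IMPLIES (NOT 0 IMPLIES 0)) XOR ((1 XOR 1) AND 0)) -> 0
  row 3 [00011]: ((NOT 1 IMPLIES (NOT 1 IMPLIES 0)) XOR ((1 XOR 1) AND 0)) -> 1
  row 4 [00100]: ((NOT 0 IMPLIES (NOT 0 IMPLIES 1)) XOR ((0 XOR 0) AND 1)) -> 1
  row 5 [00101]: ((NOT 1 IMPLIES (NOT 1 IMPLIES 1)) XOR ((0 XOR 0) AND 1)) -> 1
  row 6 [00110]: ((NOT 0 IMPLIES (NOT 0 IMPLIES 1)) XOR ((1 XOR 1) AND 1)) -> 1
  row 7 [00111]: ((NOT 1 IMPLIES (NOT 1 IMPLIES 1)) XOR ((1 XOR 1) AND 1)) -> 1
  row 8 [01000]: ((NOT 0 IMPLIES (NOT 0 IMPLIES 0)) XOR ((0 XOR 0) AND 0)) -> 0
  row 9 [01001]: ((NOT 1 IMPLIES (NOT 1 IMPLIES 0)) XOR ((0 XOR 0) AND 0)) -> 1
  row 10 [01010]: ((NOT 0 IMPLIES (NOT 0 IMPLIES 0)) XOR ((1 XOR 1) AND 0)) -> 0
  row 11 [01011]: ((NOT 1 IMPLIES (NOT 1 IMPLIES 0)) XOR ((1 XOR 1) AND 0)) -> 1
  row 12 [01100]: ((NOT 0 IMPLIES (NOT 0 IMPLIES 1)) XOR ((0 XOR 0) AND 1)) -> 1
  row 13 [01101]: ((NOT 1 IMPLIES (NOT 1 IMPLIES 1)) XOR ((0 XOR 0) AND 1)) -> 1
  row 14 [01110]: ((NOT 0 IMPLIES (NOT 0 IMPLIES 1)) XOR ((1 XOR 1) AND 1)) -> 1
  row 15 [01111]: ((NOT 1 IMPLIES (NOT 1 IMPLIES 1)) XOR ((1 XOR 1) AND 1)) -> 1
  row 16 [10000]: ((NOT 0 IMPLIES (NOT 0 IMPLIES 0)) XOR ((0 XOR 0) AND 0)) -> 0
  row 17 [10001]: ((NOT 1 IMPLIES (NOT 1 IMPLIES 0)) XOR ((0 XOR 0) AND 0)) -> 1
  row 18 [10010]: ((NOT 0 IMPLIES (NOT 0 IMPLIES 0)) XOR ((1 XOR 1) AND 0)) -> 0
  row 19 [10011]: ((NOT 1 IMPLIES (NOT 1 IMPLIES 0)) XOR ((1 XOR 1) AND 0)) -> 1
  row 20 [10100]: ((NOT 0 IMPLIES (NOT 0 IMPLIES 1)) XOR ((0 XOR 0) AND 1)) -> 1
  row 21 [10101]: ((NOT 1 IMPLIES (NOT 1 IMPLIES 1)) XOR ((0 XOR 0) AND 1)) -> 1
  row 22 [10110]: ((NOT 0 IMPLIES (NOT 0 IMPLIES 1)) XOR ((1 XOR 1) AND 1)) -> 1
  row 23 [10111]: ((NOT 1 IMPLIES (NOT 1 IMPLIES 1)) XOR ((1 XOR 1) AND 1)) -> 1
  row 24 [11000]: ((NOT 0 IMPLIES (NOT 0 IMPLIES 0)) XOR ((0 XOR 0) AND 0)) -> 0
  row 25 [11001]: ((NOT 1 IMPLIES (NOT 1 IMPLIES 0)) XOR ((0 XOR 0) AND 0)) -> 1
  row 26 [11010]: ((NOT 0 IMPLIES (NOT 0 IMPLIES 0)) XOR ((1 XOR 1) AND 0)) -> 0
  row 27 [11011]: ((NOT 1 IMPLIES (NOT 1 IMPLIES 0)) XOR ((1 XOR 1) AND 0)) -> 1
  row 28 [11100]: ((NOT 0 IMPLIES (NOT 0 IMPLIES 1)) XOR ((0 XOR 0) AND 1)) -> 1
  row 29 [11101]: ((NOT 1 IMPLIES (NOT 1 IMPLIES 1)) XOR ((0 XOR 0) AND 1)) -> 1
  row 30 [11110]: ((NOT 0 IMPLIES (NOT 0 IMPLIES 1)) XOR ((1 XOR 1) AND 1)) -> 1
  row 31 [11111]: ((NOT 1 IMPLIES (NOT 1 IMPLIES 1)) XOR ((1 XOR 1) AND 1)) -> 1
Full result column, 4 rows per line (a,b,c fixed per line; d,e runs 00..11 left to right):
  rows 0-3 [a,b,c=000]: 0101  = hex 5
  rows 4-7 [a,b,c=001]: 1111  = hex F
  rows 8-11 [a,b,c=010]: 0101  = hex 5
  rows 12-15 [a,b,c=011]: 1111  = hex F
  rows 16-19 [a,b,c=100]: 0101  = hex 5
  rows 20-23 [a,b,c=101]: 1111  = hex F
  rows 24-27 [a,b,c=110]: 0101  = hex 5
  rows 28-31 [a,b,c=111]: 1111  = hex F
Output column (row 0 .. row 31) = 01011111010111110101111101011111
Output column grouped in 4s = 0101 1111 0101 1111 0101 1111 0101 1111 = 0x5F5F5F5F
Convert to decimal digit by digit (value = value*16 + digit):
  5 -> 5
  5*16 + 15 (F) = 95
  95*16 + 5 = 1525
  1525*16 + 15 (F) = 24415
  24415*16 + 5 = 390645
  390645*16 + 15 (F) = 6250335
  6250335*16 + 5 = 100005365
  100005365*16 + 15 (F) = 1600085855
Decimal = 1600085855

1600085855


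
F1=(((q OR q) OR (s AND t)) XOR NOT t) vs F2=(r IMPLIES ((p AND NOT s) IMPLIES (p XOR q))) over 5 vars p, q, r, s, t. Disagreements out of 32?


F1 = (((q OR q) OR (s AND t)) XOR NOT t)
F2 = (r IMPLIES ((p AND NOT s) IMPLIES (p XOR q)))
Evaluate both on each of 32 rows (bits = p,q,r,s,t):
  row 0 [00000]: F1=1 F2=1 -> 0
  row 1 [00001]: F1=0 F2=1 (differ) -> 1
  row 2 [00010]: F1=1 F2=1 -> 0
  row 3 [00011]: F1=1 F2=1 -> 0
  row 4 [00100]: F1=1 F2=1 -> 0
  row 5 [00101]: F1=0 F2=1 (differ) -> 1
  row 6 [00110]: F1=1 F2=1 -> 0
  row 7 [00111]: F1=1 F2=1 -> 0
  row 8 [01000]: F1=0 F2=1 (differ) -> 1
  row 9 [01001]: F1=1 F2=1 -> 0
  row 10 [01010]: F1=0 F2=1 (differ) -> 1
  row 11 [01011]: F1=1 F2=1 -> 0
  row 12 [01100]: F1=0 F2=1 (differ) -> 1
  row 13 [01101]: F1=1 F2=1 -> 0
  row 14 [01110]: F1=0 F2=1 (differ) -> 1
  row 15 [01111]: F1=1 F2=1 -> 0
  row 16 [10000]: F1=1 F2=1 -> 0
  row 17 [10001]: F1=0 F2=1 (differ) -> 1
  row 18 [10010]: F1=1 F2=1 -> 0
  row 19 [10011]: F1=1 F2=1 -> 0
  row 20 [10100]: F1=1 F2=1 -> 0
  row 21 [10101]: F1=0 F2=1 (differ) -> 1
  row 22 [10110]: F1=1 F2=1 -> 0
  row 23 [10111]: F1=1 F2=1 -> 0
  row 24 [11000]: F1=0 F2=1 (differ) -> 1
  row 25 [11001]: F1=1 F2=1 -> 0
  row 26 [11010]: F1=0 F2=1 (differ) -> 1
  row 27 [11011]: F1=1 F2=1 -> 0
  row 28 [11100]: F1=0 F2=0 -> 0
  row 29 [11101]: F1=1 F2=0 (differ) -> 1
  row 30 [11110]: F1=0 F2=1 (differ) -> 1
  row 31 [11111]: F1=1 F2=1 -> 0
Full result column, 8 rows per line (p,q fixed per line; r,s,t runs 000..111 left to right):
  rows 0-7 [p,q=00]: 01000100  (ones: 2)
  rows 8-15 [p,q=01]: 10101010  (ones: 4)
  rows 16-23 [p,q=10]: 01000100  (ones: 2)
  rows 24-31 [p,q=11]: 10100110  (ones: 4)
Disagreements = 2+4+2+4 = 12

12


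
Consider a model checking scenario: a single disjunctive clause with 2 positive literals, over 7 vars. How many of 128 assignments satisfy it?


Step 1: Total=2^7=128
Step 2: Unsat when all 2 false: 2^5=32
Step 3: Sat=128-32=96

96


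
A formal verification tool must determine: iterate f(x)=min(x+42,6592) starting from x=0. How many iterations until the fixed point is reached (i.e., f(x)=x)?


Step 1: x=0, cap=6592, increment=42
Step 2: x grows by 42 each step until capped at 6592; fixed point is x=6592
Step 3: iterations = ceil(6592/42) = 157

157


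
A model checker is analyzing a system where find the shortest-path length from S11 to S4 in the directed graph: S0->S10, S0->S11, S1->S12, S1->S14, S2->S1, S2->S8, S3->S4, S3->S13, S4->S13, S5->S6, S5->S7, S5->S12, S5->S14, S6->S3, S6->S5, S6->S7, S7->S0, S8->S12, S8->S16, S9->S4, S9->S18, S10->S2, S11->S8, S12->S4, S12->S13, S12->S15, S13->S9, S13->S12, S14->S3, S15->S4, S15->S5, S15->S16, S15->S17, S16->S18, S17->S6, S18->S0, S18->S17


BFS layer-by-layer from S11:
  dist 0: {S11}
  dist 1: {S8}
  dist 2: {S12, S16}
  dist 3: {S4, S13, S15, S18}
  -> S4 reached at distance 3
Shortest path length = 3

3


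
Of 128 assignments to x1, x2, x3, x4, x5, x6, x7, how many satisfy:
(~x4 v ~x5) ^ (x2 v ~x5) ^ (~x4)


CNF with 3 clauses over 7 vars (128 assignments).
An assignment satisfies CNF iff every clause has >=1 true literal.
Check each row (bits = x1,x2,x3,x4,x5,x6,x7; clause T/F shown):
  row 0 [0000000]: clauses=TTT -> 1
  row 1 [0000001]: clauses=TTT -> 1
  row 2 [0000010]: clauses=TTT -> 1
  row 3 [0000011]: clauses=TTT -> 1
  row 4 [0000100]: clauses=TFT -> 0
  (every remaining row is evaluated the same way; all 128 results are listed next)
Full result column, 8 rows per line (x1,x2,x3,x4 fixed per line; x5,x6,x7 runs 000..111 left to right):
  rows 0-7 [x1,x2,x3,x4=0000]: 11110000  (ones: 4)
  rows 8-15 [x1,x2,x3,x4=0001]: 00000000  (ones: 0)
  rows 16-23 [x1,x2,x3,x4=0010]: 11110000  (ones: 4)
  rows 24-31 [x1,x2,x3,x4=0011]: 00000000  (ones: 0)
  rows 32-39 [x1,x2,x3,x4=0100]: 11111111  (ones: 8)
  rows 40-47 [x1,x2,x3,x4=0101]: 00000000  (ones: 0)
  rows 48-55 [x1,x2,x3,x4=0110]: 11111111  (ones: 8)
  rows 56-63 [x1,x2,x3,x4=0111]: 00000000  (ones: 0)
  rows 64-71 [x1,x2,x3,x4=1000]: 11110000  (ones: 4)
  rows 72-79 [x1,x2,x3,x4=1001]: 00000000  (ones: 0)
  rows 80-87 [x1,x2,x3,x4=1010]: 11110000  (ones: 4)
  rows 88-95 [x1,x2,x3,x4=1011]: 00000000  (ones: 0)
  rows 96-103 [x1,x2,x3,x4=1100]: 11111111  (ones: 8)
  rows 104-111 [x1,x2,x3,x4=1101]: 00000000  (ones: 0)
  rows 112-119 [x1,x2,x3,x4=1110]: 11111111  (ones: 8)
  rows 120-127 [x1,x2,x3,x4=1111]: 00000000  (ones: 0)
Satisfying assignments = 4+0+4+0+8+0+8+0+4+0+4+0+8+0+8+0 = 48

48


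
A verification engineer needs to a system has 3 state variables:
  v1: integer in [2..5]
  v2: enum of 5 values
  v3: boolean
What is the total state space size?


State space = product of domain sizes of all variables.
Domain sizes:
  v1 (integer in [2..5]): 4
  v2 (enum of 5 values): 5
  v3 (boolean): 2
Product = 4 * 5 * 2 = 40

40


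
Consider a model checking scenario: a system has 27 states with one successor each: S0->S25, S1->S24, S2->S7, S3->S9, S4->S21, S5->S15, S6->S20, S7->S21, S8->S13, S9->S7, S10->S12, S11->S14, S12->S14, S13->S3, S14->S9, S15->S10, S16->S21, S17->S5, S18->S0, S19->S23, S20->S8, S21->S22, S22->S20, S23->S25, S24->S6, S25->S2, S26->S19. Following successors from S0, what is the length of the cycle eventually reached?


Trace from S0 until a state repeats:
  S0 -> S25 -> S2 -> S7 -> S21 -> S22 -> S20 -> S8 -> S13 -> S3 -> S9 -> S7
S7 first seen at step 3, revisited at step 11.
Cycle length = 11 - 3 = 8

8


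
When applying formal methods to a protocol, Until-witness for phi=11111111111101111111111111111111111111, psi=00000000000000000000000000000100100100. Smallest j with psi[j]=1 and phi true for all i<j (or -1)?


(phi U psi) at 0: need smallest j with psi[j]=1 and phi[i]=1 for all i in [0,j).
Scan from step 0:
  step 0: phi=1, psi=0 -> continue
  step 1: phi=1, psi=0 -> continue
  step 2: phi=1, psi=0 -> continue
  step 3: phi=1, psi=0 -> continue
  step 12: phi=0 -> phi-prefix broken from here
  step 29: psi=1 but phi already failed -> not a witness
  step 32: psi=1 but phi already failed -> not a witness
  step 35: psi=1 but phi already failed -> not a witness
  end of trace: no witness -> -1
Witness step = -1

-1


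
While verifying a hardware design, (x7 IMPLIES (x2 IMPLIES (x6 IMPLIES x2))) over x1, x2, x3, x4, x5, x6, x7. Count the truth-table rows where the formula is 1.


Formula: (x7 IMPLIES (x2 IMPLIES (x6 IMPLIES x2))) over 7 vars (128 rows)
Evaluate each row (x1, x2, x3, x4, x5, x6, x7 as bits, MSB first):
  row 0 [0000000]: (0 IMPLIES (0 IMPLIES (0 IMPLIES 0))) -> 1
  row 1 [0000001]: (1 IMPLIES (0 IMPLIES (0 IMPLIES 0))) -> 1
  row 2 [0000010]: (0 IMPLIES (0 IMPLIES (1 IMPLIES 0))) -> 1
  row 3 [0000011]: (1 IMPLIES (0 IMPLIES (1 IMPLIES 0))) -> 1
  row 4 [0000100]: (0 IMPLIES (0 IMPLIES (0 IMPLIES 0))) -> 1
  (every remaining row is evaluated the same way; all 128 results are listed next)
Full result column, 8 rows per line (x1,x2,x3,x4 fixed per line; x5,x6,x7 runs 000..111 left to right):
  rows 0-7 [x1,x2,x3,x4=0000]: 11111111  (ones: 8)
  rows 8-15 [x1,x2,x3,x4=0001]: 11111111  (ones: 8)
  rows 16-23 [x1,x2,x3,x4=0010]: 11111111  (ones: 8)
  rows 24-31 [x1,x2,x3,x4=0011]: 11111111  (ones: 8)
  rows 32-39 [x1,x2,x3,x4=0100]: 11111111  (ones: 8)
  rows 40-47 [x1,x2,x3,x4=0101]: 11111111  (ones: 8)
  rows 48-55 [x1,x2,x3,x4=0110]: 11111111  (ones: 8)
  rows 56-63 [x1,x2,x3,x4=0111]: 11111111  (ones: 8)
  rows 64-71 [x1,x2,x3,x4=1000]: 11111111  (ones: 8)
  rows 72-79 [x1,x2,x3,x4=1001]: 11111111  (ones: 8)
  rows 80-87 [x1,x2,x3,x4=1010]: 11111111  (ones: 8)
  rows 88-95 [x1,x2,x3,x4=1011]: 11111111  (ones: 8)
  rows 96-103 [x1,x2,x3,x4=1100]: 11111111  (ones: 8)
  rows 104-111 [x1,x2,x3,x4=1101]: 11111111  (ones: 8)
  rows 112-119 [x1,x2,x3,x4=1110]: 11111111  (ones: 8)
  rows 120-127 [x1,x2,x3,x4=1111]: 11111111  (ones: 8)
Count of 1-rows = 8+8+8+8+8+8+8+8+8+8+8+8+8+8+8+8 = 128

128


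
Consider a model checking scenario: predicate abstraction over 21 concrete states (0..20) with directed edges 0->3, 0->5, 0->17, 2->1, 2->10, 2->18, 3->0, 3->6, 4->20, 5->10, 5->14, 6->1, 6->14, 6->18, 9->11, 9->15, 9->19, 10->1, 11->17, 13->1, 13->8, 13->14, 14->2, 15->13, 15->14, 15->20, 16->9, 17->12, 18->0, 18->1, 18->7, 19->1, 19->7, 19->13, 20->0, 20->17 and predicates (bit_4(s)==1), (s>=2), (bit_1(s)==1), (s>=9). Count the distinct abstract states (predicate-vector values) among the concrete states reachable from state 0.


BFS from 0:
Concrete reachable: {0, 1, 2, 3, 5, 6, 7, 10, 12, 14, 17, 18}
Abstract via predicates (bit_4(s)==1), (s>=2), (bit_1(s)==1), (s>=9):
  (0,0,0,0) <- {0, 1}
  (0,1,0,0) <- {5}
  (0,1,0,1) <- {12}
  (0,1,1,0) <- {2, 3, 6, 7}
  (0,1,1,1) <- {10, 14}
  (1,1,0,1) <- {17}
  (1,1,1,1) <- {18}
Distinct abstract states = 7

7


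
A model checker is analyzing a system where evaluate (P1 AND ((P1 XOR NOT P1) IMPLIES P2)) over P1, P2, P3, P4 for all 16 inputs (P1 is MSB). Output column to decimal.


Formula: (P1 AND ((P1 XOR NOT P1) IMPLIES P2)) over P1, P2, P3, P4 (16 rows)
Evaluate each row (bits = P1,P2,P3,P4, MSB first):
  row 0 [0000]: (0 AND ((0 XOR NOT 0) IMPLIES 0)) -> 0
  row 1 [0001]: (0 AND ((0 XOR NOT 0) IMPLIES 0)) -> 0
  row 2 [0010]: (0 AND ((0 XOR NOT 0) IMPLIES 0)) -> 0
  row 3 [0011]: (0 AND ((0 XOR NOT 0) IMPLIES 0)) -> 0
  row 4 [0100]: (0 AND ((0 XOR NOT 0) IMPLIES 1)) -> 0
  row 5 [0101]: (0 AND ((0 XOR NOT 0) IMPLIES 1)) -> 0
  row 6 [0110]: (0 AND ((0 XOR NOT 0) IMPLIES 1)) -> 0
  row 7 [0111]: (0 AND ((0 XOR NOT 0) IMPLIES 1)) -> 0
  row 8 [1000]: (1 AND ((1 XOR NOT 1) IMPLIES 0)) -> 0
  row 9 [1001]: (1 AND ((1 XOR NOT 1) IMPLIES 0)) -> 0
  row 10 [1010]: (1 AND ((1 XOR NOT 1) IMPLIES 0)) -> 0
  row 11 [1011]: (1 AND ((1 XOR NOT 1) IMPLIES 0)) -> 0
  row 12 [1100]: (1 AND ((1 XOR NOT 1) IMPLIES 1)) -> 1
  row 13 [1101]: (1 AND ((1 XOR NOT 1) IMPLIES 1)) -> 1
  row 14 [1110]: (1 AND ((1 XOR NOT 1) IMPLIES 1)) -> 1
  row 15 [1111]: (1 AND ((1 XOR NOT 1) IMPLIES 1)) -> 1
Full result column, 4 rows per line (P1,P2 fixed per line; P3,P4 runs 00..11 left to right):
  rows 0-3 [P1,P2=00]: 0000  = hex 0
  rows 4-7 [P1,P2=01]: 0000  = hex 0
  rows 8-11 [P1,P2=10]: 0000  = hex 0
  rows 12-15 [P1,P2=11]: 1111  = hex F
Output column (row 0 .. row 15) = 0000000000001111
Output column grouped in 4s = 0000 0000 0000 1111 = 0x000F
Convert to decimal digit by digit (value = value*16 + digit):
  0 -> 0
  0*16 + 0 = 0
  0*16 + 0 = 0
  0*16 + 15 (F) = 15
Decimal = 15

15


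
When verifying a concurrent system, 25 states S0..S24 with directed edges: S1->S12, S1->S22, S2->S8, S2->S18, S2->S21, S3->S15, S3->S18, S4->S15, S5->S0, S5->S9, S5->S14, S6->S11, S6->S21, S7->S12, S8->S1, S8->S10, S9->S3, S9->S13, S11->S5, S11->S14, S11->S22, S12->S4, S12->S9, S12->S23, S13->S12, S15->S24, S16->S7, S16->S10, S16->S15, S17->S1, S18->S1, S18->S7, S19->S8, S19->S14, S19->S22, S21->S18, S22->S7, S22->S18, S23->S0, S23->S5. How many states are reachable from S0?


BFS from S0:
  layer 0: {S0}
Reachable set: {S0}
Count = 1

1


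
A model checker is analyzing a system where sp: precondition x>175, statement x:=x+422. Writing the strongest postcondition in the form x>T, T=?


Formula: sp(P, x:=E) = exists old_x. (x = E[old_x/x]) AND P[old_x/x] (old_x is the value of x before the assignment; eliminate old_x by solving x = E[old_x/x] for old_x)
Step 1: Precondition P: x>175, i.e. old_x > 175
Step 2: Assignment gives x = old_x + 422, so old_x = x - 422
Step 3: Substitute into P: x - 422 > 175
Step 4: Simplify: x > 175+422 = 597

597


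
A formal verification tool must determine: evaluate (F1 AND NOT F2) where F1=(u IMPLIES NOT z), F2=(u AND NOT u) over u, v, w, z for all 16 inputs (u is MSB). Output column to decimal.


F1 = (u IMPLIES NOT z)
F2 = (u AND NOT u)
Counterexample to F1=>F2 is where F1=1 and F2=0.
Evaluate each row (bits = u,v,w,z, MSB first):
  row 0 [0000]: F1=1 F2=0 -> F1&~F2 -> 1
  row 1 [0001]: F1=1 F2=0 -> F1&~F2 -> 1
  row 2 [0010]: F1=1 F2=0 -> F1&~F2 -> 1
  row 3 [0011]: F1=1 F2=0 -> F1&~F2 -> 1
  row 4 [0100]: F1=1 F2=0 -> F1&~F2 -> 1
  row 5 [0101]: F1=1 F2=0 -> F1&~F2 -> 1
  row 6 [0110]: F1=1 F2=0 -> F1&~F2 -> 1
  row 7 [0111]: F1=1 F2=0 -> F1&~F2 -> 1
  row 8 [1000]: F1=1 F2=0 -> F1&~F2 -> 1
  row 9 [1001]: F1=0 F2=0 -> F1&~F2 -> 0
  row 10 [1010]: F1=1 F2=0 -> F1&~F2 -> 1
  row 11 [1011]: F1=0 F2=0 -> F1&~F2 -> 0
  row 12 [1100]: F1=1 F2=0 -> F1&~F2 -> 1
  row 13 [1101]: F1=0 F2=0 -> F1&~F2 -> 0
  row 14 [1110]: F1=1 F2=0 -> F1&~F2 -> 1
  row 15 [1111]: F1=0 F2=0 -> F1&~F2 -> 0
Full result column, 4 rows per line (u,v fixed per line; w,z runs 00..11 left to right):
  rows 0-3 [u,v=00]: 1111  = hex F
  rows 4-7 [u,v=01]: 1111  = hex F
  rows 8-11 [u,v=10]: 1010  = hex A
  rows 12-15 [u,v=11]: 1010  = hex A
Counterexample vector (row 0 .. row 15) = 1111111110101010
Output column grouped in 4s = 1111 1111 1010 1010 = 0xFFAA
Convert to decimal digit by digit (value = value*16 + digit):
  F -> 15
  15*16 + 15 (F) = 255
  255*16 + 10 (A) = 4090
  4090*16 + 10 (A) = 65450
Decimal = 65450

65450


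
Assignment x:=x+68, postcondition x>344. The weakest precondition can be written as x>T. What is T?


Formula: wp(x:=E, P) = P[E/x] (substitute E for x in postcondition)
Step 1: Postcondition: x>344
Step 2: Substitute x+68 for x: x+68>344
Step 3: Solve for x: x > 344-68 = 276

276


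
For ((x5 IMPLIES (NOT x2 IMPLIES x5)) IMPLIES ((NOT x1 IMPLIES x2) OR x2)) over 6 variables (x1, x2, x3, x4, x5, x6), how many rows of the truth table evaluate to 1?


Formula: ((x5 IMPLIES (NOT x2 IMPLIES x5)) IMPLIES ((NOT x1 IMPLIES x2) OR x2)) over 6 vars (64 rows)
Evaluate each row (x1, x2, x3, x4, x5, x6 as bits, MSB first):
  row 0 [000000]: ((0 IMPLIES (NOT 0 IMPLIES 0)) IMPLIES ((NOT 0 IMPLIES 0) OR 0)) -> 0
  row 1 [000001]: ((0 IMPLIES (NOT 0 IMPLIES 0)) IMPLIES ((NOT 0 IMPLIES 0) OR 0)) -> 0
  row 2 [000010]: ((1 IMPLIES (NOT 0 IMPLIES 1)) IMPLIES ((NOT 0 IMPLIES 0) OR 0)) -> 0
  row 3 [000011]: ((1 IMPLIES (NOT 0 IMPLIES 1)) IMPLIES ((NOT 0 IMPLIES 0) OR 0)) -> 0
  row 4 [000100]: ((0 IMPLIES (NOT 0 IMPLIES 0)) IMPLIES ((NOT 0 IMPLIES 0) OR 0)) -> 0
  (every remaining row is evaluated the same way; all 64 results are listed next)
Full result column, 8 rows per line (x1,x2,x3 fixed per line; x4,x5,x6 runs 000..111 left to right):
  rows 0-7 [x1,x2,x3=000]: 00000000  (ones: 0)
  rows 8-15 [x1,x2,x3=001]: 00000000  (ones: 0)
  rows 16-23 [x1,x2,x3=010]: 11111111  (ones: 8)
  rows 24-31 [x1,x2,x3=011]: 11111111  (ones: 8)
  rows 32-39 [x1,x2,x3=100]: 11111111  (ones: 8)
  rows 40-47 [x1,x2,x3=101]: 11111111  (ones: 8)
  rows 48-55 [x1,x2,x3=110]: 11111111  (ones: 8)
  rows 56-63 [x1,x2,x3=111]: 11111111  (ones: 8)
Count of 1-rows = 0+0+8+8+8+8+8+8 = 48

48


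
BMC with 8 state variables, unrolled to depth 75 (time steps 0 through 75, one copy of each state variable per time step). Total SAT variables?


BMC unrolls to depth k, creating one copy of each state var for steps 0..k.
Step count = 75 + 1 = 76 (steps 0 through 75)
Vars per step = 8
Total = 8 * 76 = 608

608


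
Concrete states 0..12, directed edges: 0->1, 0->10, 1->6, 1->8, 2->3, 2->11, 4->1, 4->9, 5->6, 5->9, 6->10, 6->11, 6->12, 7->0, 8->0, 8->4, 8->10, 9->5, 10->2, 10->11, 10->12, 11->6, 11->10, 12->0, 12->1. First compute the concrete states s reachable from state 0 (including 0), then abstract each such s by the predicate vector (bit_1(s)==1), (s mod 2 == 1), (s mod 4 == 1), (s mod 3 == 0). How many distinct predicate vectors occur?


BFS from 0:
Concrete reachable: {0, 1, 2, 3, 4, 5, 6, 8, 9, 10, 11, 12}
Abstract via predicates (bit_1(s)==1), (s mod 2 == 1), (s mod 4 == 1), (s mod 3 == 0):
  (0,0,0,0) <- {4, 8}
  (0,0,0,1) <- {0, 12}
  (0,1,1,0) <- {1, 5}
  (0,1,1,1) <- {9}
  (1,0,0,0) <- {2, 10}
  (1,0,0,1) <- {6}
  (1,1,0,0) <- {11}
  (1,1,0,1) <- {3}
Distinct abstract states = 8

8


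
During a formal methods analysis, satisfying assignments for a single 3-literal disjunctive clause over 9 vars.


Step 1: Total=2^9=512
Step 2: Unsat when all 3 false: 2^6=64
Step 3: Sat=512-64=448

448


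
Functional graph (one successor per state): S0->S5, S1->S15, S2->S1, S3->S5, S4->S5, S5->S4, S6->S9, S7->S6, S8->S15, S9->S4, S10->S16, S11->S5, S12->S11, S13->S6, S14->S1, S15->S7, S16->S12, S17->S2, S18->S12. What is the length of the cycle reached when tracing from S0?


Trace from S0 until a state repeats:
  S0 -> S5 -> S4 -> S5
S5 first seen at step 1, revisited at step 3.
Cycle length = 3 - 1 = 2

2


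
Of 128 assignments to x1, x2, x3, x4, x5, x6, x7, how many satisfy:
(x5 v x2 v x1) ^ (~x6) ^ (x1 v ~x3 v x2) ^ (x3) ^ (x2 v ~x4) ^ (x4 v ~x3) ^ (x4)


CNF with 7 clauses over 7 vars (128 assignments).
An assignment satisfies CNF iff every clause has >=1 true literal.
Check each row (bits = x1,x2,x3,x4,x5,x6,x7; clause T/F shown):
  row 0 [0000000]: clauses=FTTFTTF -> 0
  row 1 [0000001]: clauses=FTTFTTF -> 0
  row 2 [0000010]: clauses=FFTFTTF -> 0
  row 3 [0000011]: clauses=FFTFTTF -> 0
  row 4 [0000100]: clauses=TTTFTTF -> 0
  (every remaining row is evaluated the same way; all 128 results are listed next)
Full result column, 8 rows per line (x1,x2,x3,x4 fixed per line; x5,x6,x7 runs 000..111 left to right):
  rows 0-7 [x1,x2,x3,x4=0000]: 00000000  (ones: 0)
  rows 8-15 [x1,x2,x3,x4=0001]: 00000000  (ones: 0)
  rows 16-23 [x1,x2,x3,x4=0010]: 00000000  (ones: 0)
  rows 24-31 [x1,x2,x3,x4=0011]: 00000000  (ones: 0)
  rows 32-39 [x1,x2,x3,x4=0100]: 00000000  (ones: 0)
  rows 40-47 [x1,x2,x3,x4=0101]: 00000000  (ones: 0)
  rows 48-55 [x1,x2,x3,x4=0110]: 00000000  (ones: 0)
  rows 56-63 [x1,x2,x3,x4=0111]: 11001100  (ones: 4)
  rows 64-71 [x1,x2,x3,x4=1000]: 00000000  (ones: 0)
  rows 72-79 [x1,x2,x3,x4=1001]: 00000000  (ones: 0)
  rows 80-87 [x1,x2,x3,x4=1010]: 00000000  (ones: 0)
  rows 88-95 [x1,x2,x3,x4=1011]: 00000000  (ones: 0)
  rows 96-103 [x1,x2,x3,x4=1100]: 00000000  (ones: 0)
  rows 104-111 [x1,x2,x3,x4=1101]: 00000000  (ones: 0)
  rows 112-119 [x1,x2,x3,x4=1110]: 00000000  (ones: 0)
  rows 120-127 [x1,x2,x3,x4=1111]: 11001100  (ones: 4)
Satisfying assignments = 0+0+0+0+0+0+0+4+0+0+0+0+0+0+0+4 = 8

8


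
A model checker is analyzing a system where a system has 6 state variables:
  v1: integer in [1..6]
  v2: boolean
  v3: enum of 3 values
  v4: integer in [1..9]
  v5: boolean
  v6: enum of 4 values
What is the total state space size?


State space = product of domain sizes of all variables.
Domain sizes:
  v1 (integer in [1..6]): 6
  v2 (boolean): 2
  v3 (enum of 3 values): 3
  v4 (integer in [1..9]): 9
  v5 (boolean): 2
  v6 (enum of 4 values): 4
Product = 6 * 2 * 3 * 9 * 2 * 4 = 2592

2592


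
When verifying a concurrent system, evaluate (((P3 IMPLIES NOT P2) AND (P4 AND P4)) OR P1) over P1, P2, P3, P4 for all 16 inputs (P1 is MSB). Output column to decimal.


Formula: (((P3 IMPLIES NOT P2) AND (P4 AND P4)) OR P1) over P1, P2, P3, P4 (16 rows)
Evaluate each row (bits = P1,P2,P3,P4, MSB first):
  row 0 [0000]: (((0 IMPLIES NOT 0) AND (0 AND 0)) OR 0) -> 0
  row 1 [0001]: (((0 IMPLIES NOT 0) AND (1 AND 1)) OR 0) -> 1
  row 2 [0010]: (((1 IMPLIES NOT 0) AND (0 AND 0)) OR 0) -> 0
  row 3 [0011]: (((1 IMPLIES NOT 0) AND (1 AND 1)) OR 0) -> 1
  row 4 [0100]: (((0 IMPLIES NOT 1) AND (0 AND 0)) OR 0) -> 0
  row 5 [0101]: (((0 IMPLIES NOT 1) AND (1 AND 1)) OR 0) -> 1
  row 6 [0110]: (((1 IMPLIES NOT 1) AND (0 AND 0)) OR 0) -> 0
  row 7 [0111]: (((1 IMPLIES NOT 1) AND (1 AND 1)) OR 0) -> 0
  row 8 [1000]: (((0 IMPLIES NOT 0) AND (0 AND 0)) OR 1) -> 1
  row 9 [1001]: (((0 IMPLIES NOT 0) AND (1 AND 1)) OR 1) -> 1
  row 10 [1010]: (((1 IMPLIES NOT 0) AND (0 AND 0)) OR 1) -> 1
  row 11 [1011]: (((1 IMPLIES NOT 0) AND (1 AND 1)) OR 1) -> 1
  row 12 [1100]: (((0 IMPLIES NOT 1) AND (0 AND 0)) OR 1) -> 1
  row 13 [1101]: (((0 IMPLIES NOT 1) AND (1 AND 1)) OR 1) -> 1
  row 14 [1110]: (((1 IMPLIES NOT 1) AND (0 AND 0)) OR 1) -> 1
  row 15 [1111]: (((1 IMPLIES NOT 1) AND (1 AND 1)) OR 1) -> 1
Full result column, 4 rows per line (P1,P2 fixed per line; P3,P4 runs 00..11 left to right):
  rows 0-3 [P1,P2=00]: 0101  = hex 5
  rows 4-7 [P1,P2=01]: 0100  = hex 4
  rows 8-11 [P1,P2=10]: 1111  = hex F
  rows 12-15 [P1,P2=11]: 1111  = hex F
Output column (row 0 .. row 15) = 0101010011111111
Output column grouped in 4s = 0101 0100 1111 1111 = 0x54FF
Convert to decimal digit by digit (value = value*16 + digit):
  5 -> 5
  5*16 + 4 = 84
  84*16 + 15 (F) = 1359
  1359*16 + 15 (F) = 21759
Decimal = 21759

21759


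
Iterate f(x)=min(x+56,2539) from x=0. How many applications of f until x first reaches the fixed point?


Step 1: x=0, cap=2539, increment=56
Step 2: x grows by 56 each step until capped at 2539; fixed point is x=2539
Step 3: iterations = ceil(2539/56) = 46

46


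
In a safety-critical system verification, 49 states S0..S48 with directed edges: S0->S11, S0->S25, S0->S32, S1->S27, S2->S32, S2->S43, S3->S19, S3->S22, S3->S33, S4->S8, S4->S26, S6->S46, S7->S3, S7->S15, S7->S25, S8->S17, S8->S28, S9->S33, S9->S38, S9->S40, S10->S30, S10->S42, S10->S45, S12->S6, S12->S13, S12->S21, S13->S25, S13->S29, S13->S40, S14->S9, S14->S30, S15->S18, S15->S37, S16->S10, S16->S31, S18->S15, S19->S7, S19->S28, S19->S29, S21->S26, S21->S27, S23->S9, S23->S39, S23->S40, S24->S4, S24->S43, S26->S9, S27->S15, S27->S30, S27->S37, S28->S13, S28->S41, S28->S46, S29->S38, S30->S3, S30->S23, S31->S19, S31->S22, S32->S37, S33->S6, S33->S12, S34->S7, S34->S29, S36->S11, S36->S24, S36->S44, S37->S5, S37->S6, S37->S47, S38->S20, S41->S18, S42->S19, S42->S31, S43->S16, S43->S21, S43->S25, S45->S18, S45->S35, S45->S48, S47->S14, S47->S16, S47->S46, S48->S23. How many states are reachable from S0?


BFS from S0:
  layer 0: {S0}
  layer 1: {S11, S25, S32}
  layer 2: {S37}
  layer 3: {S5, S6, S47}
  layer 4: {S14, S16, S46}
  layer 5: {S9, S10, S30, S31}
  layer 6: {S3, S19, S22, S23, S33, S38, S40, S42, S45}
  layer 7: {S7, S12, S18, S20, S28, S29, S35, S39, S48}
  layer 8: {S13, S15, S21, S41}
  layer 9: {S26, S27}
Reachable set: {S0, S3, S5, S6, S7, S9, S10, S11, S12, S13, S14, S15, S16, S18, S19, S20, S21, S22, S23, S25, S26, S27, S28, S29, S30, S31, S32, S33, S35, S37, S38, S39, S40, S41, S42, S45, S46, S47, S48}
Count = 39

39


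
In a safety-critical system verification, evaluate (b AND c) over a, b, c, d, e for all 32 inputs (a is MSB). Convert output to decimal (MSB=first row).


Formula: (b AND c) over a, b, c, d, e (32 rows)
Evaluate each row (bits = a,b,c,d,e, MSB first):
  row 0 [00000]: (0 AND 0) -> 0
  row 1 [00001]: (0 AND 0) -> 0
  row 2 [00010]: (0 AND 0) -> 0
  row 3 [00011]: (0 AND 0) -> 0
  row 4 [00100]: (0 AND 1) -> 0
  row 5 [00101]: (0 AND 1) -> 0
  row 6 [00110]: (0 AND 1) -> 0
  row 7 [00111]: (0 AND 1) -> 0
  row 8 [01000]: (1 AND 0) -> 0
  row 9 [01001]: (1 AND 0) -> 0
  row 10 [01010]: (1 AND 0) -> 0
  row 11 [01011]: (1 AND 0) -> 0
  row 12 [01100]: (1 AND 1) -> 1
  row 13 [01101]: (1 AND 1) -> 1
  row 14 [01110]: (1 AND 1) -> 1
  row 15 [01111]: (1 AND 1) -> 1
  row 16 [10000]: (0 AND 0) -> 0
  row 17 [10001]: (0 AND 0) -> 0
  row 18 [10010]: (0 AND 0) -> 0
  row 19 [10011]: (0 AND 0) -> 0
  row 20 [10100]: (0 AND 1) -> 0
  row 21 [10101]: (0 AND 1) -> 0
  row 22 [10110]: (0 AND 1) -> 0
  row 23 [10111]: (0 AND 1) -> 0
  row 24 [11000]: (1 AND 0) -> 0
  row 25 [11001]: (1 AND 0) -> 0
  row 26 [11010]: (1 AND 0) -> 0
  row 27 [11011]: (1 AND 0) -> 0
  row 28 [11100]: (1 AND 1) -> 1
  row 29 [11101]: (1 AND 1) -> 1
  row 30 [11110]: (1 AND 1) -> 1
  row 31 [11111]: (1 AND 1) -> 1
Full result column, 4 rows per line (a,b,c fixed per line; d,e runs 00..11 left to right):
  rows 0-3 [a,b,c=000]: 0000  = hex 0
  rows 4-7 [a,b,c=001]: 0000  = hex 0
  rows 8-11 [a,b,c=010]: 0000  = hex 0
  rows 12-15 [a,b,c=011]: 1111  = hex F
  rows 16-19 [a,b,c=100]: 0000  = hex 0
  rows 20-23 [a,b,c=101]: 0000  = hex 0
  rows 24-27 [a,b,c=110]: 0000  = hex 0
  rows 28-31 [a,b,c=111]: 1111  = hex F
Output column (row 0 .. row 31) = 00000000000011110000000000001111
Output column grouped in 4s = 0000 0000 0000 1111 0000 0000 0000 1111 = 0x000F000F
Convert to decimal digit by digit (value = value*16 + digit):
  0 -> 0
  0*16 + 0 = 0
  0*16 + 0 = 0
  0*16 + 15 (F) = 15
  15*16 + 0 = 240
  240*16 + 0 = 3840
  3840*16 + 0 = 61440
  61440*16 + 15 (F) = 983055
Decimal = 983055

983055


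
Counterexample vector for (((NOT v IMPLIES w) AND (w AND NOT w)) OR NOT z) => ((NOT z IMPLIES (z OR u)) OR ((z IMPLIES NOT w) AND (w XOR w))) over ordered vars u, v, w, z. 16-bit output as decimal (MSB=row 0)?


F1 = (((NOT v IMPLIES w) AND (w AND NOT w)) OR NOT z)
F2 = ((NOT z IMPLIES (z OR u)) OR ((z IMPLIES NOT w) AND (w XOR w)))
Counterexample to F1=>F2 is where F1=1 and F2=0.
Evaluate each row (bits = u,v,w,z, MSB first):
  row 0 [0000]: F1=1 F2=0 -> F1&~F2 -> 1
  row 1 [0001]: F1=0 F2=1 -> F1&~F2 -> 0
  row 2 [0010]: F1=1 F2=0 -> F1&~F2 -> 1
  row 3 [0011]: F1=0 F2=1 -> F1&~F2 -> 0
  row 4 [0100]: F1=1 F2=0 -> F1&~F2 -> 1
  row 5 [0101]: F1=0 F2=1 -> F1&~F2 -> 0
  row 6 [0110]: F1=1 F2=0 -> F1&~F2 -> 1
  row 7 [0111]: F1=0 F2=1 -> F1&~F2 -> 0
  row 8 [1000]: F1=1 F2=1 -> F1&~F2 -> 0
  row 9 [1001]: F1=0 F2=1 -> F1&~F2 -> 0
  row 10 [1010]: F1=1 F2=1 -> F1&~F2 -> 0
  row 11 [1011]: F1=0 F2=1 -> F1&~F2 -> 0
  row 12 [1100]: F1=1 F2=1 -> F1&~F2 -> 0
  row 13 [1101]: F1=0 F2=1 -> F1&~F2 -> 0
  row 14 [1110]: F1=1 F2=1 -> F1&~F2 -> 0
  row 15 [1111]: F1=0 F2=1 -> F1&~F2 -> 0
Full result column, 4 rows per line (u,v fixed per line; w,z runs 00..11 left to right):
  rows 0-3 [u,v=00]: 1010  = hex A
  rows 4-7 [u,v=01]: 1010  = hex A
  rows 8-11 [u,v=10]: 0000  = hex 0
  rows 12-15 [u,v=11]: 0000  = hex 0
Counterexample vector (row 0 .. row 15) = 1010101000000000
Output column grouped in 4s = 1010 1010 0000 0000 = 0xAA00
Convert to decimal digit by digit (value = value*16 + digit):
  A -> 10
  10*16 + 10 (A) = 170
  170*16 + 0 = 2720
  2720*16 + 0 = 43520
Decimal = 43520

43520


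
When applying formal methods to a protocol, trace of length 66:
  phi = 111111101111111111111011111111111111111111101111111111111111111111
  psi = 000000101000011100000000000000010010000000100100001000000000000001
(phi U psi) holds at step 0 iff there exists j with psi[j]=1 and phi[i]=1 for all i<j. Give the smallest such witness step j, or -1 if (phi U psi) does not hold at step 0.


(phi U psi) at 0: need smallest j with psi[j]=1 and phi[i]=1 for all i in [0,j).
Scan from step 0:
  step 0: phi=1, psi=0 -> continue
  step 1: phi=1, psi=0 -> continue
  step 2: phi=1, psi=0 -> continue
  step 3: phi=1, psi=0 -> continue
  step 6: psi=1 and phi held for [0,6) -> witness found
Witness step = 6

6


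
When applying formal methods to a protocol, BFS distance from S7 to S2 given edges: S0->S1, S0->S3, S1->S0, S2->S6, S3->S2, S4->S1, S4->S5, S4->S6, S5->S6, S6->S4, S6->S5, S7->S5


BFS layer-by-layer from S7:
  dist 0: {S7}
  dist 1: {S5}
  dist 2: {S6}
  dist 3: {S4}
  dist 4: {S1}
  dist 5: {S0}
  dist 6: {S3}
  dist 7: {S2}
  -> S2 reached at distance 7
Shortest path length = 7

7


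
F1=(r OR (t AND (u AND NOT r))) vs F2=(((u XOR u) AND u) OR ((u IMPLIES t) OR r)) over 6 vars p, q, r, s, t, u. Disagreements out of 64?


F1 = (r OR (t AND (u AND NOT r)))
F2 = (((u XOR u) AND u) OR ((u IMPLIES t) OR r))
Evaluate both on each of 64 rows (bits = p,q,r,s,t,u):
  row 0 [000000]: F1=0 F2=1 (differ) -> 1
  row 1 [000001]: F1=0 F2=0 -> 0
  row 2 [000010]: F1=0 F2=1 (differ) -> 1
  row 3 [000011]: F1=1 F2=1 -> 0
  row 4 [000100]: F1=0 F2=1 (differ) -> 1
  (every remaining row is evaluated the same way; all 64 results are listed next)
Full result column, 8 rows per line (p,q,r fixed per line; s,t,u runs 000..111 left to right):
  rows 0-7 [p,q,r=000]: 10101010  (ones: 4)
  rows 8-15 [p,q,r=001]: 00000000  (ones: 0)
  rows 16-23 [p,q,r=010]: 10101010  (ones: 4)
  rows 24-31 [p,q,r=011]: 00000000  (ones: 0)
  rows 32-39 [p,q,r=100]: 10101010  (ones: 4)
  rows 40-47 [p,q,r=101]: 00000000  (ones: 0)
  rows 48-55 [p,q,r=110]: 10101010  (ones: 4)
  rows 56-63 [p,q,r=111]: 00000000  (ones: 0)
Disagreements = 4+0+4+0+4+0+4+0 = 16

16


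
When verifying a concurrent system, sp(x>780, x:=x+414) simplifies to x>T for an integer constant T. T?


Formula: sp(P, x:=E) = exists old_x. (x = E[old_x/x]) AND P[old_x/x] (old_x is the value of x before the assignment; eliminate old_x by solving x = E[old_x/x] for old_x)
Step 1: Precondition P: x>780, i.e. old_x > 780
Step 2: Assignment gives x = old_x + 414, so old_x = x - 414
Step 3: Substitute into P: x - 414 > 780
Step 4: Simplify: x > 780+414 = 1194

1194


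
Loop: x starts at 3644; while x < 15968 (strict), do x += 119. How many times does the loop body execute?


Step 1: x goes from 3644 toward 15968 by 119; the body runs while x<15968, so iterations = ceil((bound-start)/step)
Step 2: Distance=12324
Step 3: ceil(12324/119)=104

104


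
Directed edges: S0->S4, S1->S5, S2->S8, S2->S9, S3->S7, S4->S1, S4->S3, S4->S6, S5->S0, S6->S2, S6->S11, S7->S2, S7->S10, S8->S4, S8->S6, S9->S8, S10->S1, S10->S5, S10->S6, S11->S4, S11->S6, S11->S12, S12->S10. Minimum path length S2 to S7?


BFS layer-by-layer from S2:
  dist 0: {S2}
  dist 1: {S8, S9}
  dist 2: {S4, S6}
  dist 3: {S1, S3, S11}
  dist 4: {S5, S7, S12}
  -> S7 reached at distance 4
Shortest path length = 4

4


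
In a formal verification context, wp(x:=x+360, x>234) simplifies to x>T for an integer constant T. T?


Formula: wp(x:=E, P) = P[E/x] (substitute E for x in postcondition)
Step 1: Postcondition: x>234
Step 2: Substitute x+360 for x: x+360>234
Step 3: Solve for x: x > 234-360 = -126

-126


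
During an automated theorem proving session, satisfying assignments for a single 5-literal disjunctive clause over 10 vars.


Step 1: Total=2^10=1024
Step 2: Unsat when all 5 false: 2^5=32
Step 3: Sat=1024-32=992

992


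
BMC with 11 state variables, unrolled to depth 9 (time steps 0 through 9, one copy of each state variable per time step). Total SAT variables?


BMC unrolls to depth k, creating one copy of each state var for steps 0..k.
Step count = 9 + 1 = 10 (steps 0 through 9)
Vars per step = 11
Total = 11 * 10 = 110

110


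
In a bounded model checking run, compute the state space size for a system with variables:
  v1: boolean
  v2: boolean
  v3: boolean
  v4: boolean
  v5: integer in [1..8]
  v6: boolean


State space = product of domain sizes of all variables.
Domain sizes:
  v1 (boolean): 2
  v2 (boolean): 2
  v3 (boolean): 2
  v4 (boolean): 2
  v5 (integer in [1..8]): 8
  v6 (boolean): 2
Product = 2 * 2 * 2 * 2 * 8 * 2 = 256

256


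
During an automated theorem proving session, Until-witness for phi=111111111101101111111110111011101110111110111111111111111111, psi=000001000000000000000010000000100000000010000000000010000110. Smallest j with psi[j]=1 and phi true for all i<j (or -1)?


(phi U psi) at 0: need smallest j with psi[j]=1 and phi[i]=1 for all i in [0,j).
Scan from step 0:
  step 0: phi=1, psi=0 -> continue
  step 1: phi=1, psi=0 -> continue
  step 2: phi=1, psi=0 -> continue
  step 3: phi=1, psi=0 -> continue
  step 5: psi=1 and phi held for [0,5) -> witness found
Witness step = 5

5


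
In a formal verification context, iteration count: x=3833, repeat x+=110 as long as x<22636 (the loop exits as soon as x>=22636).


Step 1: x goes from 3833 toward 22636 by 110; the body runs while x<22636, so iterations = ceil((bound-start)/step)
Step 2: Distance=18803
Step 3: ceil(18803/110)=171

171


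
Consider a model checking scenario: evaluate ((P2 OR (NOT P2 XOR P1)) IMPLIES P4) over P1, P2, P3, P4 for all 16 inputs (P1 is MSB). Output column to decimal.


Formula: ((P2 OR (NOT P2 XOR P1)) IMPLIES P4) over P1, P2, P3, P4 (16 rows)
Evaluate each row (bits = P1,P2,P3,P4, MSB first):
  row 0 [0000]: ((0 OR (NOT 0 XOR 0)) IMPLIES 0) -> 0
  row 1 [0001]: ((0 OR (NOT 0 XOR 0)) IMPLIES 1) -> 1
  row 2 [0010]: ((0 OR (NOT 0 XOR 0)) IMPLIES 0) -> 0
  row 3 [0011]: ((0 OR (NOT 0 XOR 0)) IMPLIES 1) -> 1
  row 4 [0100]: ((1 OR (NOT 1 XOR 0)) IMPLIES 0) -> 0
  row 5 [0101]: ((1 OR (NOT 1 XOR 0)) IMPLIES 1) -> 1
  row 6 [0110]: ((1 OR (NOT 1 XOR 0)) IMPLIES 0) -> 0
  row 7 [0111]: ((1 OR (NOT 1 XOR 0)) IMPLIES 1) -> 1
  row 8 [1000]: ((0 OR (NOT 0 XOR 1)) IMPLIES 0) -> 1
  row 9 [1001]: ((0 OR (NOT 0 XOR 1)) IMPLIES 1) -> 1
  row 10 [1010]: ((0 OR (NOT 0 XOR 1)) IMPLIES 0) -> 1
  row 11 [1011]: ((0 OR (NOT 0 XOR 1)) IMPLIES 1) -> 1
  row 12 [1100]: ((1 OR (NOT 1 XOR 1)) IMPLIES 0) -> 0
  row 13 [1101]: ((1 OR (NOT 1 XOR 1)) IMPLIES 1) -> 1
  row 14 [1110]: ((1 OR (NOT 1 XOR 1)) IMPLIES 0) -> 0
  row 15 [1111]: ((1 OR (NOT 1 XOR 1)) IMPLIES 1) -> 1
Full result column, 4 rows per line (P1,P2 fixed per line; P3,P4 runs 00..11 left to right):
  rows 0-3 [P1,P2=00]: 0101  = hex 5
  rows 4-7 [P1,P2=01]: 0101  = hex 5
  rows 8-11 [P1,P2=10]: 1111  = hex F
  rows 12-15 [P1,P2=11]: 0101  = hex 5
Output column (row 0 .. row 15) = 0101010111110101
Output column grouped in 4s = 0101 0101 1111 0101 = 0x55F5
Convert to decimal digit by digit (value = value*16 + digit):
  5 -> 5
  5*16 + 5 = 85
  85*16 + 15 (F) = 1375
  1375*16 + 5 = 22005
Decimal = 22005

22005


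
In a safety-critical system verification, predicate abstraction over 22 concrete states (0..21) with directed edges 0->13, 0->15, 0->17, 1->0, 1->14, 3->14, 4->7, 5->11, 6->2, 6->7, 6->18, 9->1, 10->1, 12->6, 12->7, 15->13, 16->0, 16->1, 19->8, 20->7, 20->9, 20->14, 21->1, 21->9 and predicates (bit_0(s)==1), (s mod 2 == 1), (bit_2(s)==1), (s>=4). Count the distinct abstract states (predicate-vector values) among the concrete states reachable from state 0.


BFS from 0:
Concrete reachable: {0, 13, 15, 17}
Abstract via predicates (bit_0(s)==1), (s mod 2 == 1), (bit_2(s)==1), (s>=4):
  (0,0,0,0) <- {0}
  (1,1,0,1) <- {17}
  (1,1,1,1) <- {13, 15}
Distinct abstract states = 3

3


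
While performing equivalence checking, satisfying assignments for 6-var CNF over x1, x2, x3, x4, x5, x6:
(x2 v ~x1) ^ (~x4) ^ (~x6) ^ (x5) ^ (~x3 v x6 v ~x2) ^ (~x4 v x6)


CNF with 6 clauses over 6 vars (64 assignments).
An assignment satisfies CNF iff every clause has >=1 true literal.
Check each row (bits = x1,x2,x3,x4,x5,x6; clause T/F shown):
  row 0 [000000]: clauses=TTTFTT -> 0
  row 1 [000001]: clauses=TTFFTT -> 0
  row 2 [000010]: clauses=TTTTTT -> 1
  row 3 [000011]: clauses=TTFTTT -> 0
  row 4 [000100]: clauses=TFTFTF -> 0
  (every remaining row is evaluated the same way; all 64 results are listed next)
Full result column, 8 rows per line (x1,x2,x3 fixed per line; x4,x5,x6 runs 000..111 left to right):
  rows 0-7 [x1,x2,x3=000]: 00100000  (ones: 1)
  rows 8-15 [x1,x2,x3=001]: 00100000  (ones: 1)
  rows 16-23 [x1,x2,x3=010]: 00100000  (ones: 1)
  rows 24-31 [x1,x2,x3=011]: 00000000  (ones: 0)
  rows 32-39 [x1,x2,x3=100]: 00000000  (ones: 0)
  rows 40-47 [x1,x2,x3=101]: 00000000  (ones: 0)
  rows 48-55 [x1,x2,x3=110]: 00100000  (ones: 1)
  rows 56-63 [x1,x2,x3=111]: 00000000  (ones: 0)
Satisfying assignments = 1+1+1+0+0+0+1+0 = 4

4


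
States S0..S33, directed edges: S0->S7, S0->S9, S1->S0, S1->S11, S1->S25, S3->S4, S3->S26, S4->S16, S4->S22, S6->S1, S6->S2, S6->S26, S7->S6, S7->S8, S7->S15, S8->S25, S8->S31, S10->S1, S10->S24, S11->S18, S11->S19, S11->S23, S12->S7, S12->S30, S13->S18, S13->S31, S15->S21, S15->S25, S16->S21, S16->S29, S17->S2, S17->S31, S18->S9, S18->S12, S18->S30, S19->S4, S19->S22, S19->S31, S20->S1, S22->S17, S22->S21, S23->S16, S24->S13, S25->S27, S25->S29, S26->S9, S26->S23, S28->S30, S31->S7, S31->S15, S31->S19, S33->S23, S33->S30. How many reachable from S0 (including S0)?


BFS from S0:
  layer 0: {S0}
  layer 1: {S7, S9}
  layer 2: {S6, S8, S15}
  layer 3: {S1, S2, S21, S25, S26, S31}
  layer 4: {S11, S19, S23, S27, S29}
  layer 5: {S4, S16, S18, S22}
  layer 6: {S12, S17, S30}
Reachable set: {S0, S1, S2, S4, S6, S7, S8, S9, S11, S12, S15, S16, S17, S18, S19, S21, S22, S23, S25, S26, S27, S29, S30, S31}
Count = 24

24
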